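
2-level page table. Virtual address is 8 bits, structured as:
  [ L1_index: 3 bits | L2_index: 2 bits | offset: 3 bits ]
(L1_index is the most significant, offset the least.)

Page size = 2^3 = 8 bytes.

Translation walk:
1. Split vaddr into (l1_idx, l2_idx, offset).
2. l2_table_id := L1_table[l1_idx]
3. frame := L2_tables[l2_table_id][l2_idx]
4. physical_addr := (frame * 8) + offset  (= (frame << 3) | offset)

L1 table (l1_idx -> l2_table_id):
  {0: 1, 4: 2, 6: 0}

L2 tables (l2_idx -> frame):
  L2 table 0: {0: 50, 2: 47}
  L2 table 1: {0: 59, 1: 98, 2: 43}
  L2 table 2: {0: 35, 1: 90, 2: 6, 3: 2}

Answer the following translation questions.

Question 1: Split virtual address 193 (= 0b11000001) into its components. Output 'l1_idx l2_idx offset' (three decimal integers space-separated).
Answer: 6 0 1

Derivation:
vaddr = 193 = 0b11000001
  top 3 bits -> l1_idx = 6
  next 2 bits -> l2_idx = 0
  bottom 3 bits -> offset = 1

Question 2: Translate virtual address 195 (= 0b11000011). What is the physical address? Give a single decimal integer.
vaddr = 195 = 0b11000011
Split: l1_idx=6, l2_idx=0, offset=3
L1[6] = 0
L2[0][0] = 50
paddr = 50 * 8 + 3 = 403

Answer: 403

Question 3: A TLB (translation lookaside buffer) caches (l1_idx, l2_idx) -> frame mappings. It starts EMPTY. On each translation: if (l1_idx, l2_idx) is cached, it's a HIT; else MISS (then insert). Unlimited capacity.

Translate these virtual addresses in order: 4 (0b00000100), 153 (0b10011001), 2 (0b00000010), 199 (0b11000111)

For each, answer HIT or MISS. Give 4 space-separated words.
vaddr=4: (0,0) not in TLB -> MISS, insert
vaddr=153: (4,3) not in TLB -> MISS, insert
vaddr=2: (0,0) in TLB -> HIT
vaddr=199: (6,0) not in TLB -> MISS, insert

Answer: MISS MISS HIT MISS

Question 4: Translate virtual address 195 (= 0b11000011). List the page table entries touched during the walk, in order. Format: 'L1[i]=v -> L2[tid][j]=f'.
Answer: L1[6]=0 -> L2[0][0]=50

Derivation:
vaddr = 195 = 0b11000011
Split: l1_idx=6, l2_idx=0, offset=3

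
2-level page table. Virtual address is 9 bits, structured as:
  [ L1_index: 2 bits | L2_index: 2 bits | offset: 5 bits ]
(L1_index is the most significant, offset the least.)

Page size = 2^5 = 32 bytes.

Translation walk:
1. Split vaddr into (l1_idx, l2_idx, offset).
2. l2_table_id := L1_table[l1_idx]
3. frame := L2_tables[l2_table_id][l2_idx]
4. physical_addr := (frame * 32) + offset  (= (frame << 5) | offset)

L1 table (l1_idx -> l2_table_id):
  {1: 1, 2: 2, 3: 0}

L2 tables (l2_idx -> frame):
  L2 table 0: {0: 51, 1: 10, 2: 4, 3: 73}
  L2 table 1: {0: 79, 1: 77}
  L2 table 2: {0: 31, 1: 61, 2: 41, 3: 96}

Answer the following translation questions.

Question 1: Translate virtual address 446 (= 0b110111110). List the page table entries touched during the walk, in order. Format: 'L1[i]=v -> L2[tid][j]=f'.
Answer: L1[3]=0 -> L2[0][1]=10

Derivation:
vaddr = 446 = 0b110111110
Split: l1_idx=3, l2_idx=1, offset=30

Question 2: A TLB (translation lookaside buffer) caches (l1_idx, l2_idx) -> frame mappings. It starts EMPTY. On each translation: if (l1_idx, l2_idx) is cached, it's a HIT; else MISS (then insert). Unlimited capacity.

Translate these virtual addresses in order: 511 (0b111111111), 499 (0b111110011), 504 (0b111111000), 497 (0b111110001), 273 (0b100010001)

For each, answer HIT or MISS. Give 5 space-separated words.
vaddr=511: (3,3) not in TLB -> MISS, insert
vaddr=499: (3,3) in TLB -> HIT
vaddr=504: (3,3) in TLB -> HIT
vaddr=497: (3,3) in TLB -> HIT
vaddr=273: (2,0) not in TLB -> MISS, insert

Answer: MISS HIT HIT HIT MISS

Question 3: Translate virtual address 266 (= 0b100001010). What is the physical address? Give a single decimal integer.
Answer: 1002

Derivation:
vaddr = 266 = 0b100001010
Split: l1_idx=2, l2_idx=0, offset=10
L1[2] = 2
L2[2][0] = 31
paddr = 31 * 32 + 10 = 1002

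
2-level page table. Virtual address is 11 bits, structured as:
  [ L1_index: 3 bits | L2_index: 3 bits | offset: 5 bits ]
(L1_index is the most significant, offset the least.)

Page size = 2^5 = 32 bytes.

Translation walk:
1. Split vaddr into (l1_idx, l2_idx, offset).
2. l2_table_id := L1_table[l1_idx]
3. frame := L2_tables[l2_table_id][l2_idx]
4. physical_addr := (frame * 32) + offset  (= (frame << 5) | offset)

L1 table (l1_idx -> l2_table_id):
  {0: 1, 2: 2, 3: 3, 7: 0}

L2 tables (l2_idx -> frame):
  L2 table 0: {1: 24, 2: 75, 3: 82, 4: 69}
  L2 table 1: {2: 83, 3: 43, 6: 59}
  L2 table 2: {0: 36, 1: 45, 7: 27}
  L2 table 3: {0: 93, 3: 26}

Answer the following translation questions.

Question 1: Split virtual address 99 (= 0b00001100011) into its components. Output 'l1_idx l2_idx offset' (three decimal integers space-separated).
Answer: 0 3 3

Derivation:
vaddr = 99 = 0b00001100011
  top 3 bits -> l1_idx = 0
  next 3 bits -> l2_idx = 3
  bottom 5 bits -> offset = 3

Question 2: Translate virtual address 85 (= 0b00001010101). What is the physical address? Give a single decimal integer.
vaddr = 85 = 0b00001010101
Split: l1_idx=0, l2_idx=2, offset=21
L1[0] = 1
L2[1][2] = 83
paddr = 83 * 32 + 21 = 2677

Answer: 2677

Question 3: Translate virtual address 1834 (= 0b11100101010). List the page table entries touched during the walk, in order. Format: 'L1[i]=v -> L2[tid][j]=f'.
Answer: L1[7]=0 -> L2[0][1]=24

Derivation:
vaddr = 1834 = 0b11100101010
Split: l1_idx=7, l2_idx=1, offset=10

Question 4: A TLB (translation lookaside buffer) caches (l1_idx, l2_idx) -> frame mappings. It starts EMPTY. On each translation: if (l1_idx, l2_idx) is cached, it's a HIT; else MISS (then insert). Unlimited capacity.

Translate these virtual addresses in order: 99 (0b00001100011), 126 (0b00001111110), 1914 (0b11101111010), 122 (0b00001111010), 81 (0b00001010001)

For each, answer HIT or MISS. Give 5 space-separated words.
vaddr=99: (0,3) not in TLB -> MISS, insert
vaddr=126: (0,3) in TLB -> HIT
vaddr=1914: (7,3) not in TLB -> MISS, insert
vaddr=122: (0,3) in TLB -> HIT
vaddr=81: (0,2) not in TLB -> MISS, insert

Answer: MISS HIT MISS HIT MISS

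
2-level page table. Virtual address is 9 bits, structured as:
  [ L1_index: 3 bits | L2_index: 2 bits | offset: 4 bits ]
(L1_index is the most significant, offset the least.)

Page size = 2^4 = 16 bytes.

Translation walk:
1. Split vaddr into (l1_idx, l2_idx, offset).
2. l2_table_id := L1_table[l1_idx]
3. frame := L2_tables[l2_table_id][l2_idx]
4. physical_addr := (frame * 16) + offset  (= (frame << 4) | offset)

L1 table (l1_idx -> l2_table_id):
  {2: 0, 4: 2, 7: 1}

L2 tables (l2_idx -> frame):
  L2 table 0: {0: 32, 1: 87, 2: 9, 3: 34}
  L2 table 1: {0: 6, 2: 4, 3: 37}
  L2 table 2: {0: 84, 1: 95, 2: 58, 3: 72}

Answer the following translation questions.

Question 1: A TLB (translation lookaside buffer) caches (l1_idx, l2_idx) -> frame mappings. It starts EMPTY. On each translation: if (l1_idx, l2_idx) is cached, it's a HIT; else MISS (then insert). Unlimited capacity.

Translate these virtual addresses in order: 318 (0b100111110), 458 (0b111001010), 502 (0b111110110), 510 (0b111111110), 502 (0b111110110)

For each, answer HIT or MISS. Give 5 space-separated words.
Answer: MISS MISS MISS HIT HIT

Derivation:
vaddr=318: (4,3) not in TLB -> MISS, insert
vaddr=458: (7,0) not in TLB -> MISS, insert
vaddr=502: (7,3) not in TLB -> MISS, insert
vaddr=510: (7,3) in TLB -> HIT
vaddr=502: (7,3) in TLB -> HIT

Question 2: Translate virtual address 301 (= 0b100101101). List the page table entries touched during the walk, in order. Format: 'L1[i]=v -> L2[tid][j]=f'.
vaddr = 301 = 0b100101101
Split: l1_idx=4, l2_idx=2, offset=13

Answer: L1[4]=2 -> L2[2][2]=58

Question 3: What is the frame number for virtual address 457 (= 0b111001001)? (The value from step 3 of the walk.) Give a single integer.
vaddr = 457: l1_idx=7, l2_idx=0
L1[7] = 1; L2[1][0] = 6

Answer: 6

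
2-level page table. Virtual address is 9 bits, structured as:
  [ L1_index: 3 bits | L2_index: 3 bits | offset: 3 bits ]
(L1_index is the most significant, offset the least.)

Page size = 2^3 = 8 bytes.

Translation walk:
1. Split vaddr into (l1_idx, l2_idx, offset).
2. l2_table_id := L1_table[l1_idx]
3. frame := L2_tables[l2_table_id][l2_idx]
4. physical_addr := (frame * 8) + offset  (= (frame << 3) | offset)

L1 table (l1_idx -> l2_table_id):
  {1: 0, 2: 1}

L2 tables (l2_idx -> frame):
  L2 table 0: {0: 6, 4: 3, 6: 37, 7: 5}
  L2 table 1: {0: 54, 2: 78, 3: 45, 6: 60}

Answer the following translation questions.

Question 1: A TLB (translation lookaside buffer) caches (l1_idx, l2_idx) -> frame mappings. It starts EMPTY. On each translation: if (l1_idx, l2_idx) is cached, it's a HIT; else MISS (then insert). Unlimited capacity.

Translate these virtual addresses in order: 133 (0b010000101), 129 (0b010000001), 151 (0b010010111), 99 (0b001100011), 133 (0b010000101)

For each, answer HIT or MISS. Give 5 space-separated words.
vaddr=133: (2,0) not in TLB -> MISS, insert
vaddr=129: (2,0) in TLB -> HIT
vaddr=151: (2,2) not in TLB -> MISS, insert
vaddr=99: (1,4) not in TLB -> MISS, insert
vaddr=133: (2,0) in TLB -> HIT

Answer: MISS HIT MISS MISS HIT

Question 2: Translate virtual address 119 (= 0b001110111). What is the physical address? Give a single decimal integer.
Answer: 303

Derivation:
vaddr = 119 = 0b001110111
Split: l1_idx=1, l2_idx=6, offset=7
L1[1] = 0
L2[0][6] = 37
paddr = 37 * 8 + 7 = 303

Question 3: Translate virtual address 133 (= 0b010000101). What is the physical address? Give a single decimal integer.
Answer: 437

Derivation:
vaddr = 133 = 0b010000101
Split: l1_idx=2, l2_idx=0, offset=5
L1[2] = 1
L2[1][0] = 54
paddr = 54 * 8 + 5 = 437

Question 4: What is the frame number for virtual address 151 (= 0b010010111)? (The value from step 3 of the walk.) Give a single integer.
vaddr = 151: l1_idx=2, l2_idx=2
L1[2] = 1; L2[1][2] = 78

Answer: 78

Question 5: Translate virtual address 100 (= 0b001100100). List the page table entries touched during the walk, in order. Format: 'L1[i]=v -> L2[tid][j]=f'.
Answer: L1[1]=0 -> L2[0][4]=3

Derivation:
vaddr = 100 = 0b001100100
Split: l1_idx=1, l2_idx=4, offset=4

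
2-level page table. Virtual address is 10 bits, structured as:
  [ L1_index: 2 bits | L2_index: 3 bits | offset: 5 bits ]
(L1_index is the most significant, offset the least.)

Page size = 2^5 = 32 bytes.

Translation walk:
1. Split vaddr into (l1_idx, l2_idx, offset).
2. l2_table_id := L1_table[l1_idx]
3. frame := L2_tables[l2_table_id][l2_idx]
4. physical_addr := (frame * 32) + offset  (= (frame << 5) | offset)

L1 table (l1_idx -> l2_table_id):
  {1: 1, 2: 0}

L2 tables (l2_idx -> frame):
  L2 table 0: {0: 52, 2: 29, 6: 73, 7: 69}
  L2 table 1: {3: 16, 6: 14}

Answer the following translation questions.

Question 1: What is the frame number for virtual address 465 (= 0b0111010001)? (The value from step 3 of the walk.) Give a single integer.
Answer: 14

Derivation:
vaddr = 465: l1_idx=1, l2_idx=6
L1[1] = 1; L2[1][6] = 14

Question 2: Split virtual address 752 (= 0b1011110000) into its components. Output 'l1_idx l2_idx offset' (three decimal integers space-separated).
Answer: 2 7 16

Derivation:
vaddr = 752 = 0b1011110000
  top 2 bits -> l1_idx = 2
  next 3 bits -> l2_idx = 7
  bottom 5 bits -> offset = 16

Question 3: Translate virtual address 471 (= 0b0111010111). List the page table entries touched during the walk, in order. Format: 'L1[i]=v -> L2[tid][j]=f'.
vaddr = 471 = 0b0111010111
Split: l1_idx=1, l2_idx=6, offset=23

Answer: L1[1]=1 -> L2[1][6]=14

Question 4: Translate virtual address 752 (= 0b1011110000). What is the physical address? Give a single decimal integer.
Answer: 2224

Derivation:
vaddr = 752 = 0b1011110000
Split: l1_idx=2, l2_idx=7, offset=16
L1[2] = 0
L2[0][7] = 69
paddr = 69 * 32 + 16 = 2224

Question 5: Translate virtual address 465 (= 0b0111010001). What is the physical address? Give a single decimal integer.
vaddr = 465 = 0b0111010001
Split: l1_idx=1, l2_idx=6, offset=17
L1[1] = 1
L2[1][6] = 14
paddr = 14 * 32 + 17 = 465

Answer: 465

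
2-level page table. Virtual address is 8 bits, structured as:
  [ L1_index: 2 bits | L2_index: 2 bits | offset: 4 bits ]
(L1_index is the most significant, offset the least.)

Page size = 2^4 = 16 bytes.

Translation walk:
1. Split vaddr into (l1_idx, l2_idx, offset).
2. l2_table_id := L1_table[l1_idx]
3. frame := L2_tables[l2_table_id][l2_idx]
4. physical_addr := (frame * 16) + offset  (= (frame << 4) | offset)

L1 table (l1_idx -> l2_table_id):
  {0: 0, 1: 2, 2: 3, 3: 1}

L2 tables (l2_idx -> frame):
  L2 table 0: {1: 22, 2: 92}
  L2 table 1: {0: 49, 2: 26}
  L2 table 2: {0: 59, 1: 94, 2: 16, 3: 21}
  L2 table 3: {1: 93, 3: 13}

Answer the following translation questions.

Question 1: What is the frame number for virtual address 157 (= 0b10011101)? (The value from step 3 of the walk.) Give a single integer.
Answer: 93

Derivation:
vaddr = 157: l1_idx=2, l2_idx=1
L1[2] = 3; L2[3][1] = 93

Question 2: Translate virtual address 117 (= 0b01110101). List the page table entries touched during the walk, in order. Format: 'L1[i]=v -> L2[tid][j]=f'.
Answer: L1[1]=2 -> L2[2][3]=21

Derivation:
vaddr = 117 = 0b01110101
Split: l1_idx=1, l2_idx=3, offset=5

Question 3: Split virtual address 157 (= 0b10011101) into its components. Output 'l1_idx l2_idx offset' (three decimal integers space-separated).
Answer: 2 1 13

Derivation:
vaddr = 157 = 0b10011101
  top 2 bits -> l1_idx = 2
  next 2 bits -> l2_idx = 1
  bottom 4 bits -> offset = 13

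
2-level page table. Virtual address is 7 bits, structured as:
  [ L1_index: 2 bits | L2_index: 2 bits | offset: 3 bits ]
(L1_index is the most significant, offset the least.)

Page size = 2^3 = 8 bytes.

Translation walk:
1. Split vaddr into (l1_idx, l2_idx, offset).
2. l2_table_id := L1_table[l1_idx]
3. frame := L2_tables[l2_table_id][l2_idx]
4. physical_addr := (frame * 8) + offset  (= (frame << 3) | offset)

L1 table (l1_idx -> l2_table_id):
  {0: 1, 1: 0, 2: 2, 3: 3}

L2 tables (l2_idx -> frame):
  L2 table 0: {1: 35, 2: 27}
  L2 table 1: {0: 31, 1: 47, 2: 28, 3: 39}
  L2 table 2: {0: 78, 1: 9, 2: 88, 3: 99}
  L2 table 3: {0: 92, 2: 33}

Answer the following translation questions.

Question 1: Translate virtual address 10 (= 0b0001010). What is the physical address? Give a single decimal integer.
vaddr = 10 = 0b0001010
Split: l1_idx=0, l2_idx=1, offset=2
L1[0] = 1
L2[1][1] = 47
paddr = 47 * 8 + 2 = 378

Answer: 378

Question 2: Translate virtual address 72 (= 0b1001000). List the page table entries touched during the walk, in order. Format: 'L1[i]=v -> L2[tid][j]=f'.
Answer: L1[2]=2 -> L2[2][1]=9

Derivation:
vaddr = 72 = 0b1001000
Split: l1_idx=2, l2_idx=1, offset=0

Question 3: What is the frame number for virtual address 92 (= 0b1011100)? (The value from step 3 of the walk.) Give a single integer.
Answer: 99

Derivation:
vaddr = 92: l1_idx=2, l2_idx=3
L1[2] = 2; L2[2][3] = 99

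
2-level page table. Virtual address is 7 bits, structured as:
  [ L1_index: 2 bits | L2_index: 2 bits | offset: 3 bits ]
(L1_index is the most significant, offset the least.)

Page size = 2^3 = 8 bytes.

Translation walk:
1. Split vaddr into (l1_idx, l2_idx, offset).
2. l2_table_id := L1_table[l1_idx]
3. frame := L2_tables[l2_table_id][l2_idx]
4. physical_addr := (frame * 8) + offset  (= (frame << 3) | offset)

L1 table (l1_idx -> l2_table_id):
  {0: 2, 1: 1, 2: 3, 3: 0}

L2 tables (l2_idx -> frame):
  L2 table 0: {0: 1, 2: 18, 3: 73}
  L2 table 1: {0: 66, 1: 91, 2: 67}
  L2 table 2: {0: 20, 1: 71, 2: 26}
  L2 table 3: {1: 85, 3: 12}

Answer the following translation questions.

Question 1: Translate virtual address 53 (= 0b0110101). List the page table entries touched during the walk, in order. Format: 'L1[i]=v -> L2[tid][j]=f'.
Answer: L1[1]=1 -> L2[1][2]=67

Derivation:
vaddr = 53 = 0b0110101
Split: l1_idx=1, l2_idx=2, offset=5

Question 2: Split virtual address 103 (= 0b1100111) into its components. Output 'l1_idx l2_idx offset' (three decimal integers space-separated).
vaddr = 103 = 0b1100111
  top 2 bits -> l1_idx = 3
  next 2 bits -> l2_idx = 0
  bottom 3 bits -> offset = 7

Answer: 3 0 7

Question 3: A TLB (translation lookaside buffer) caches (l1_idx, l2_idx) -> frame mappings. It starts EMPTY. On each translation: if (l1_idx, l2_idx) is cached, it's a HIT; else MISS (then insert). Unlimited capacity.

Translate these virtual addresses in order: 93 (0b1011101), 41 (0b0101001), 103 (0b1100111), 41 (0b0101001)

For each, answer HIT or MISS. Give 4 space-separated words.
Answer: MISS MISS MISS HIT

Derivation:
vaddr=93: (2,3) not in TLB -> MISS, insert
vaddr=41: (1,1) not in TLB -> MISS, insert
vaddr=103: (3,0) not in TLB -> MISS, insert
vaddr=41: (1,1) in TLB -> HIT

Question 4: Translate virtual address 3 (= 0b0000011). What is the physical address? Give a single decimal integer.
Answer: 163

Derivation:
vaddr = 3 = 0b0000011
Split: l1_idx=0, l2_idx=0, offset=3
L1[0] = 2
L2[2][0] = 20
paddr = 20 * 8 + 3 = 163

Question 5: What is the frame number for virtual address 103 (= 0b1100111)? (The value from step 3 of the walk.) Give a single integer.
vaddr = 103: l1_idx=3, l2_idx=0
L1[3] = 0; L2[0][0] = 1

Answer: 1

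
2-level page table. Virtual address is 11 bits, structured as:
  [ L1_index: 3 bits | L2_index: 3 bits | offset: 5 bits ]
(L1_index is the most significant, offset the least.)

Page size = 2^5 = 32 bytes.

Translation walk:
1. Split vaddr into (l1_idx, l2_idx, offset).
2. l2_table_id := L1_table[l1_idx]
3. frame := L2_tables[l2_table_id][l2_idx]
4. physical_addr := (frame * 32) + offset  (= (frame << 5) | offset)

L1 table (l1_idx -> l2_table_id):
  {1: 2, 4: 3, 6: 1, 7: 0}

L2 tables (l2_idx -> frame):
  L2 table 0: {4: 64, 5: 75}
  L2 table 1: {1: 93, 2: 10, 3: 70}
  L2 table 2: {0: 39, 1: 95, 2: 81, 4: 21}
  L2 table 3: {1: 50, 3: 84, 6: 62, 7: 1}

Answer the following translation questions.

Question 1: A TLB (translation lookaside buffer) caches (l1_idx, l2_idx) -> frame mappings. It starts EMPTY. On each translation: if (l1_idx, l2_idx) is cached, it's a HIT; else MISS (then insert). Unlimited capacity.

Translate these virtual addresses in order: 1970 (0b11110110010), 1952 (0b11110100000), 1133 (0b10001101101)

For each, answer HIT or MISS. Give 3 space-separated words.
vaddr=1970: (7,5) not in TLB -> MISS, insert
vaddr=1952: (7,5) in TLB -> HIT
vaddr=1133: (4,3) not in TLB -> MISS, insert

Answer: MISS HIT MISS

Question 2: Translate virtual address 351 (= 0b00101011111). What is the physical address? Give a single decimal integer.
vaddr = 351 = 0b00101011111
Split: l1_idx=1, l2_idx=2, offset=31
L1[1] = 2
L2[2][2] = 81
paddr = 81 * 32 + 31 = 2623

Answer: 2623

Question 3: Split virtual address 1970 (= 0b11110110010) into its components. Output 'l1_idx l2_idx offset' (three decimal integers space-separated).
Answer: 7 5 18

Derivation:
vaddr = 1970 = 0b11110110010
  top 3 bits -> l1_idx = 7
  next 3 bits -> l2_idx = 5
  bottom 5 bits -> offset = 18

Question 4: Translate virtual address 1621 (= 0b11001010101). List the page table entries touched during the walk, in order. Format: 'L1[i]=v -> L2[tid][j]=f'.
Answer: L1[6]=1 -> L2[1][2]=10

Derivation:
vaddr = 1621 = 0b11001010101
Split: l1_idx=6, l2_idx=2, offset=21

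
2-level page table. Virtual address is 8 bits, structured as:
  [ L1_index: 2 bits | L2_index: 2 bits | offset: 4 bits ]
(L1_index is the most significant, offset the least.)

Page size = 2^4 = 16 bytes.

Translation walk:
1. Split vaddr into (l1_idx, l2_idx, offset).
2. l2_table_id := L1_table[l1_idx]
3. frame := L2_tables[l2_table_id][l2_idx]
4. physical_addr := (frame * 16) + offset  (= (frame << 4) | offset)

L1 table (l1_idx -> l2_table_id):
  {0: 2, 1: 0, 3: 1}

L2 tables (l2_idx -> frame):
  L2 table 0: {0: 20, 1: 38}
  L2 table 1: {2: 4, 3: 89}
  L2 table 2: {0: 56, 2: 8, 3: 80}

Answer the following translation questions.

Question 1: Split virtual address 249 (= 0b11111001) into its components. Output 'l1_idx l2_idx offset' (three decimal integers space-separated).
vaddr = 249 = 0b11111001
  top 2 bits -> l1_idx = 3
  next 2 bits -> l2_idx = 3
  bottom 4 bits -> offset = 9

Answer: 3 3 9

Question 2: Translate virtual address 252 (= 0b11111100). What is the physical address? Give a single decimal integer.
Answer: 1436

Derivation:
vaddr = 252 = 0b11111100
Split: l1_idx=3, l2_idx=3, offset=12
L1[3] = 1
L2[1][3] = 89
paddr = 89 * 16 + 12 = 1436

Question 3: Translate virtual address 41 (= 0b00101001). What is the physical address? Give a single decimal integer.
Answer: 137

Derivation:
vaddr = 41 = 0b00101001
Split: l1_idx=0, l2_idx=2, offset=9
L1[0] = 2
L2[2][2] = 8
paddr = 8 * 16 + 9 = 137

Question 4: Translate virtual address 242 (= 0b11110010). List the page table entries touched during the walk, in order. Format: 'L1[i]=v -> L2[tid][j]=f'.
Answer: L1[3]=1 -> L2[1][3]=89

Derivation:
vaddr = 242 = 0b11110010
Split: l1_idx=3, l2_idx=3, offset=2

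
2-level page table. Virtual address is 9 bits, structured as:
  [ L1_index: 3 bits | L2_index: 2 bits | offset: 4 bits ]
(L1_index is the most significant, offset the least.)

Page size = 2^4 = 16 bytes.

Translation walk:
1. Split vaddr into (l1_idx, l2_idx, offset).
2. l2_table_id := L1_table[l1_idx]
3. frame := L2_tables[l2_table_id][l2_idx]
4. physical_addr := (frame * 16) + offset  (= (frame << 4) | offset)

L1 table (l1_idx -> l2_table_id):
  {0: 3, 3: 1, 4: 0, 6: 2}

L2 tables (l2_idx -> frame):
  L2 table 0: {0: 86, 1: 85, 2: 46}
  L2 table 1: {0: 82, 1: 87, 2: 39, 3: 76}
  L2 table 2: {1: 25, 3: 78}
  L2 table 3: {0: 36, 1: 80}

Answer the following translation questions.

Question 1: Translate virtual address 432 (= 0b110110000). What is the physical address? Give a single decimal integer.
vaddr = 432 = 0b110110000
Split: l1_idx=6, l2_idx=3, offset=0
L1[6] = 2
L2[2][3] = 78
paddr = 78 * 16 + 0 = 1248

Answer: 1248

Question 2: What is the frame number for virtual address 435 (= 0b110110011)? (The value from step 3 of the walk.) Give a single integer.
vaddr = 435: l1_idx=6, l2_idx=3
L1[6] = 2; L2[2][3] = 78

Answer: 78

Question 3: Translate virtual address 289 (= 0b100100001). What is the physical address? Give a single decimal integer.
vaddr = 289 = 0b100100001
Split: l1_idx=4, l2_idx=2, offset=1
L1[4] = 0
L2[0][2] = 46
paddr = 46 * 16 + 1 = 737

Answer: 737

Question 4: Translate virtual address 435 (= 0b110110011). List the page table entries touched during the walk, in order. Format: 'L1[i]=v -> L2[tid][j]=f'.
vaddr = 435 = 0b110110011
Split: l1_idx=6, l2_idx=3, offset=3

Answer: L1[6]=2 -> L2[2][3]=78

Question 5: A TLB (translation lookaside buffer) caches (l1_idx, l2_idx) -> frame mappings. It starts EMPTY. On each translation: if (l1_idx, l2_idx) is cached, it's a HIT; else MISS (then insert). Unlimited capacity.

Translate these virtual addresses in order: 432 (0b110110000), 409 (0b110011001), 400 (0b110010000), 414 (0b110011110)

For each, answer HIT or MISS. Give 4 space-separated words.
vaddr=432: (6,3) not in TLB -> MISS, insert
vaddr=409: (6,1) not in TLB -> MISS, insert
vaddr=400: (6,1) in TLB -> HIT
vaddr=414: (6,1) in TLB -> HIT

Answer: MISS MISS HIT HIT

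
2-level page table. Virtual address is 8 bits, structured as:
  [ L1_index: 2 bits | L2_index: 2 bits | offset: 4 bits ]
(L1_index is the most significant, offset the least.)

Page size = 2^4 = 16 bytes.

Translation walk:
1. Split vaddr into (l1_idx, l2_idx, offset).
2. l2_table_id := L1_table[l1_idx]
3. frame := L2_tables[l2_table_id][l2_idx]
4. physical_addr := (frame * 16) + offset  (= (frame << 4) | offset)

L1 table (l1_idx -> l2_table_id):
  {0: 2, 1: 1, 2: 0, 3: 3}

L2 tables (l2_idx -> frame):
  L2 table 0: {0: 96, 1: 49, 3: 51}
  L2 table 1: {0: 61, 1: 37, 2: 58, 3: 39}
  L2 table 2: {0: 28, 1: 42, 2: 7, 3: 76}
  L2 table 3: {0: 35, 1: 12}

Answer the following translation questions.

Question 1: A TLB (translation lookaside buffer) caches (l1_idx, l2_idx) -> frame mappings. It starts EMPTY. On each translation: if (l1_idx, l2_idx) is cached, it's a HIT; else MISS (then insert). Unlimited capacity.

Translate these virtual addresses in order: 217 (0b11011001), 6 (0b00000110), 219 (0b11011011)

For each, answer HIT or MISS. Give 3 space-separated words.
Answer: MISS MISS HIT

Derivation:
vaddr=217: (3,1) not in TLB -> MISS, insert
vaddr=6: (0,0) not in TLB -> MISS, insert
vaddr=219: (3,1) in TLB -> HIT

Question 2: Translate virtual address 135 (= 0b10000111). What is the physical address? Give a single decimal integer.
vaddr = 135 = 0b10000111
Split: l1_idx=2, l2_idx=0, offset=7
L1[2] = 0
L2[0][0] = 96
paddr = 96 * 16 + 7 = 1543

Answer: 1543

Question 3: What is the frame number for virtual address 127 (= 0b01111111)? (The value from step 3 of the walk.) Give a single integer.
Answer: 39

Derivation:
vaddr = 127: l1_idx=1, l2_idx=3
L1[1] = 1; L2[1][3] = 39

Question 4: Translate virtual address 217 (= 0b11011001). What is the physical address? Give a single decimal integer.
Answer: 201

Derivation:
vaddr = 217 = 0b11011001
Split: l1_idx=3, l2_idx=1, offset=9
L1[3] = 3
L2[3][1] = 12
paddr = 12 * 16 + 9 = 201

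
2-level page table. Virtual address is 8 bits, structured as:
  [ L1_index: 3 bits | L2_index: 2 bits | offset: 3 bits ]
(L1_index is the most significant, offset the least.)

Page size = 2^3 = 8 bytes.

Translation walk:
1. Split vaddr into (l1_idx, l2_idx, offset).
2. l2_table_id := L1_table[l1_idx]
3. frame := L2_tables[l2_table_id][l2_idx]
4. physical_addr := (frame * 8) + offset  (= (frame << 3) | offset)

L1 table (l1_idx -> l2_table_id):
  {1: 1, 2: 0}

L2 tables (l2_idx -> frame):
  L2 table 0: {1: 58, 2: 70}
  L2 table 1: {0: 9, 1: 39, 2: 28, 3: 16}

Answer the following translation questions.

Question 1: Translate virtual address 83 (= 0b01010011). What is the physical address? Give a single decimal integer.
vaddr = 83 = 0b01010011
Split: l1_idx=2, l2_idx=2, offset=3
L1[2] = 0
L2[0][2] = 70
paddr = 70 * 8 + 3 = 563

Answer: 563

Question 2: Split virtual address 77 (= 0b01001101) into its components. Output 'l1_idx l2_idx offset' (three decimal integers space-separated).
Answer: 2 1 5

Derivation:
vaddr = 77 = 0b01001101
  top 3 bits -> l1_idx = 2
  next 2 bits -> l2_idx = 1
  bottom 3 bits -> offset = 5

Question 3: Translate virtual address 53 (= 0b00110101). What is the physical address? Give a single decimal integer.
Answer: 229

Derivation:
vaddr = 53 = 0b00110101
Split: l1_idx=1, l2_idx=2, offset=5
L1[1] = 1
L2[1][2] = 28
paddr = 28 * 8 + 5 = 229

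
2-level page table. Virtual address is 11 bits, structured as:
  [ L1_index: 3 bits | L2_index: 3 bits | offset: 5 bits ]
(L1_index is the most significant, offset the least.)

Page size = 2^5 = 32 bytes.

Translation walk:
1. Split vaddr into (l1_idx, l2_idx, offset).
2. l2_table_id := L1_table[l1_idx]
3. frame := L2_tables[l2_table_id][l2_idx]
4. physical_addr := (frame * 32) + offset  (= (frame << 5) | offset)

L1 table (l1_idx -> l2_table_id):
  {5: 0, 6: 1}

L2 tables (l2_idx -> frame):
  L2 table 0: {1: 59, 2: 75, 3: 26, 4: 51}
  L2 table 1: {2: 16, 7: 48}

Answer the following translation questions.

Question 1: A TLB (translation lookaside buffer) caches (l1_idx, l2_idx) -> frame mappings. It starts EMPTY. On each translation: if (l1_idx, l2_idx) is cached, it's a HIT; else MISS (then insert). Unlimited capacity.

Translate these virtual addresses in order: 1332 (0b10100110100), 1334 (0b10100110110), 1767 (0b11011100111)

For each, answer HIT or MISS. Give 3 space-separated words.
Answer: MISS HIT MISS

Derivation:
vaddr=1332: (5,1) not in TLB -> MISS, insert
vaddr=1334: (5,1) in TLB -> HIT
vaddr=1767: (6,7) not in TLB -> MISS, insert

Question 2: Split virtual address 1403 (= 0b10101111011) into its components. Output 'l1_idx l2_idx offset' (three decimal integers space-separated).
vaddr = 1403 = 0b10101111011
  top 3 bits -> l1_idx = 5
  next 3 bits -> l2_idx = 3
  bottom 5 bits -> offset = 27

Answer: 5 3 27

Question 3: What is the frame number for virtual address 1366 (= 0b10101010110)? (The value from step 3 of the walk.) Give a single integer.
Answer: 75

Derivation:
vaddr = 1366: l1_idx=5, l2_idx=2
L1[5] = 0; L2[0][2] = 75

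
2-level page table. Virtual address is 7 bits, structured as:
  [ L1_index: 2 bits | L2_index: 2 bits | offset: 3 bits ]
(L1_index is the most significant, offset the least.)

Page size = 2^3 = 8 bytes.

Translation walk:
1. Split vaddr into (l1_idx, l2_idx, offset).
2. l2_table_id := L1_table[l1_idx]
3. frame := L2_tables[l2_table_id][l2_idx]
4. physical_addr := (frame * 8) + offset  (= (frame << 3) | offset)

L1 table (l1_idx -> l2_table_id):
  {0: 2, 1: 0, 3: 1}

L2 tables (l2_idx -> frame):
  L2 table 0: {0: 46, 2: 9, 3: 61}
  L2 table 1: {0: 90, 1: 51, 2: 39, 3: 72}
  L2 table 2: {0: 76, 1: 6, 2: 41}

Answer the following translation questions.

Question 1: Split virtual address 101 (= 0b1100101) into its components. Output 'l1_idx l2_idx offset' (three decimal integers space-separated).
vaddr = 101 = 0b1100101
  top 2 bits -> l1_idx = 3
  next 2 bits -> l2_idx = 0
  bottom 3 bits -> offset = 5

Answer: 3 0 5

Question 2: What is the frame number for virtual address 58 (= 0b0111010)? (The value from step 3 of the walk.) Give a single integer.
Answer: 61

Derivation:
vaddr = 58: l1_idx=1, l2_idx=3
L1[1] = 0; L2[0][3] = 61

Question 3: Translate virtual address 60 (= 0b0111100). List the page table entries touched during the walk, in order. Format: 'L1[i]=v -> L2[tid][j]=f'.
vaddr = 60 = 0b0111100
Split: l1_idx=1, l2_idx=3, offset=4

Answer: L1[1]=0 -> L2[0][3]=61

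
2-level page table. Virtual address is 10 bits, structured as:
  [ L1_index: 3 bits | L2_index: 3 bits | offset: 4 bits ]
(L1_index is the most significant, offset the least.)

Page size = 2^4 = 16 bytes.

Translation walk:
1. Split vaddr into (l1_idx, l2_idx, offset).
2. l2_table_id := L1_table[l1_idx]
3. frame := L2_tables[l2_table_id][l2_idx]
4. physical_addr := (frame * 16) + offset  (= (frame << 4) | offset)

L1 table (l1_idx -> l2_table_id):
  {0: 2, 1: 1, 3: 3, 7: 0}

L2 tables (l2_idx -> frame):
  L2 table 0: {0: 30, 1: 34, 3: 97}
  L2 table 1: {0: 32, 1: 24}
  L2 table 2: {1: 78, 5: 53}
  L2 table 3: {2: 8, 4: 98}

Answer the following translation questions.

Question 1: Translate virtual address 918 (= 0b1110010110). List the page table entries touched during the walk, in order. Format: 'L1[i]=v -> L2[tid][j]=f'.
Answer: L1[7]=0 -> L2[0][1]=34

Derivation:
vaddr = 918 = 0b1110010110
Split: l1_idx=7, l2_idx=1, offset=6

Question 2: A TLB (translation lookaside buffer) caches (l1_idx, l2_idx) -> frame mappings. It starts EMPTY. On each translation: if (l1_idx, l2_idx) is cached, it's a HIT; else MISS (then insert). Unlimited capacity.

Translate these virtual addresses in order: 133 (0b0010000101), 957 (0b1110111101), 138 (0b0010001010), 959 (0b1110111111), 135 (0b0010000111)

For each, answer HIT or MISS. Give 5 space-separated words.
Answer: MISS MISS HIT HIT HIT

Derivation:
vaddr=133: (1,0) not in TLB -> MISS, insert
vaddr=957: (7,3) not in TLB -> MISS, insert
vaddr=138: (1,0) in TLB -> HIT
vaddr=959: (7,3) in TLB -> HIT
vaddr=135: (1,0) in TLB -> HIT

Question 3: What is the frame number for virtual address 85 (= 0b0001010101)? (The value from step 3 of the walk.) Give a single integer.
vaddr = 85: l1_idx=0, l2_idx=5
L1[0] = 2; L2[2][5] = 53

Answer: 53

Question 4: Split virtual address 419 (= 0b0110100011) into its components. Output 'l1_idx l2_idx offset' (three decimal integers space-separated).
vaddr = 419 = 0b0110100011
  top 3 bits -> l1_idx = 3
  next 3 bits -> l2_idx = 2
  bottom 4 bits -> offset = 3

Answer: 3 2 3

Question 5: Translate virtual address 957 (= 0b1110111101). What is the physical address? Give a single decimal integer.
Answer: 1565

Derivation:
vaddr = 957 = 0b1110111101
Split: l1_idx=7, l2_idx=3, offset=13
L1[7] = 0
L2[0][3] = 97
paddr = 97 * 16 + 13 = 1565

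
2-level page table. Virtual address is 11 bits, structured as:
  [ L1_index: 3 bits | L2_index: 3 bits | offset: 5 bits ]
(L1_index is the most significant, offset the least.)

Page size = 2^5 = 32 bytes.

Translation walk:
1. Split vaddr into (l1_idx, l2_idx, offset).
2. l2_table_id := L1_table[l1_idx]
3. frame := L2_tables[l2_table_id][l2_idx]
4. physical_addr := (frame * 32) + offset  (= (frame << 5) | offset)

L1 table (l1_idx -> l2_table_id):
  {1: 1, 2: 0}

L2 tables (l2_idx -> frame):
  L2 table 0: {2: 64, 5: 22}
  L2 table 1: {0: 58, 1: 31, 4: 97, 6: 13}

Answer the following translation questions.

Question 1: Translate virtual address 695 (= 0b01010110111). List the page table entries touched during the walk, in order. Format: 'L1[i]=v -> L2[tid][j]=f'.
Answer: L1[2]=0 -> L2[0][5]=22

Derivation:
vaddr = 695 = 0b01010110111
Split: l1_idx=2, l2_idx=5, offset=23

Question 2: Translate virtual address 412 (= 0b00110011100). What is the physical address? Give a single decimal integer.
Answer: 3132

Derivation:
vaddr = 412 = 0b00110011100
Split: l1_idx=1, l2_idx=4, offset=28
L1[1] = 1
L2[1][4] = 97
paddr = 97 * 32 + 28 = 3132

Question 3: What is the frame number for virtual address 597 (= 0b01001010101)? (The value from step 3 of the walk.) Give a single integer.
vaddr = 597: l1_idx=2, l2_idx=2
L1[2] = 0; L2[0][2] = 64

Answer: 64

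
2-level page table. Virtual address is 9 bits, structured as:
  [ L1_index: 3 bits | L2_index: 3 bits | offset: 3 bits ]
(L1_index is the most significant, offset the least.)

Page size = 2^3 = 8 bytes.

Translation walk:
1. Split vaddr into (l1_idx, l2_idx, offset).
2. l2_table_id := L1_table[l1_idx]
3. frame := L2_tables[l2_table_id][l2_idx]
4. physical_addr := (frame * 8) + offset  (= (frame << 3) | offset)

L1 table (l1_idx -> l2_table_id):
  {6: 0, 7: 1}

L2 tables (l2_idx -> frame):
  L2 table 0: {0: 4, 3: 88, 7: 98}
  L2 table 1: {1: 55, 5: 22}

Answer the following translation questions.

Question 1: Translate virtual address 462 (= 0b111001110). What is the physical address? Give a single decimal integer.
vaddr = 462 = 0b111001110
Split: l1_idx=7, l2_idx=1, offset=6
L1[7] = 1
L2[1][1] = 55
paddr = 55 * 8 + 6 = 446

Answer: 446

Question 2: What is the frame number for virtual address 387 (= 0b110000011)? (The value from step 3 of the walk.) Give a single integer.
Answer: 4

Derivation:
vaddr = 387: l1_idx=6, l2_idx=0
L1[6] = 0; L2[0][0] = 4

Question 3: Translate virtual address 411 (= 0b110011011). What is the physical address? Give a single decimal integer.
Answer: 707

Derivation:
vaddr = 411 = 0b110011011
Split: l1_idx=6, l2_idx=3, offset=3
L1[6] = 0
L2[0][3] = 88
paddr = 88 * 8 + 3 = 707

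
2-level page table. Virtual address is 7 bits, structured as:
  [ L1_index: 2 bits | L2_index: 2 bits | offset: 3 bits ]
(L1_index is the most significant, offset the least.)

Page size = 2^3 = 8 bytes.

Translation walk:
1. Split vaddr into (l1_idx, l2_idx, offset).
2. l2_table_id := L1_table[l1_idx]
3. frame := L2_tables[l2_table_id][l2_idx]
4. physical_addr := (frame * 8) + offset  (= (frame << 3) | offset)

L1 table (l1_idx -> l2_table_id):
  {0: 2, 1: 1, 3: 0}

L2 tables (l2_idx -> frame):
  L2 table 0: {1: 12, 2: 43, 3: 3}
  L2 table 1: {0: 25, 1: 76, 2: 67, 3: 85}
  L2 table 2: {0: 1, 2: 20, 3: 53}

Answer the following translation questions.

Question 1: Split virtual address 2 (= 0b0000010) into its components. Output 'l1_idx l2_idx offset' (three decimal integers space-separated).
Answer: 0 0 2

Derivation:
vaddr = 2 = 0b0000010
  top 2 bits -> l1_idx = 0
  next 2 bits -> l2_idx = 0
  bottom 3 bits -> offset = 2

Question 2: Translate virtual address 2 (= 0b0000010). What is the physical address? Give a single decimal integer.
Answer: 10

Derivation:
vaddr = 2 = 0b0000010
Split: l1_idx=0, l2_idx=0, offset=2
L1[0] = 2
L2[2][0] = 1
paddr = 1 * 8 + 2 = 10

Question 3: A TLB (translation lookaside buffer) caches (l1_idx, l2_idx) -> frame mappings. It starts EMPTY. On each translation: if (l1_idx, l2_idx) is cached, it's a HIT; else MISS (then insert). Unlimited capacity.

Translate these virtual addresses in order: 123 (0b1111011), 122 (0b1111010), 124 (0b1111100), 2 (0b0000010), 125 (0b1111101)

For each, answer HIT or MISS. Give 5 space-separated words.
Answer: MISS HIT HIT MISS HIT

Derivation:
vaddr=123: (3,3) not in TLB -> MISS, insert
vaddr=122: (3,3) in TLB -> HIT
vaddr=124: (3,3) in TLB -> HIT
vaddr=2: (0,0) not in TLB -> MISS, insert
vaddr=125: (3,3) in TLB -> HIT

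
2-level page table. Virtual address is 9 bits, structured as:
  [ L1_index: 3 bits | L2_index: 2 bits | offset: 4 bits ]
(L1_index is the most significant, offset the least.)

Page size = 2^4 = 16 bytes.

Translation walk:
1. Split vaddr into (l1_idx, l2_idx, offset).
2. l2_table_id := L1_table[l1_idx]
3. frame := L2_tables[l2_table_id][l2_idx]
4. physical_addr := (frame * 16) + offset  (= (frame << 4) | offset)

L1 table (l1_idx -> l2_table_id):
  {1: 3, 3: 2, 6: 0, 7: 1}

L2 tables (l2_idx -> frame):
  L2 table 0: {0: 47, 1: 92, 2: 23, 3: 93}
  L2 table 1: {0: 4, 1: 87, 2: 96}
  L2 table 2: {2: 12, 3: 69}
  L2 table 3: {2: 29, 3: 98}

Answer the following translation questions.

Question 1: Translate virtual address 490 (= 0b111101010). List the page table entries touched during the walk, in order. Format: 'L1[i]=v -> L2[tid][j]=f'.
vaddr = 490 = 0b111101010
Split: l1_idx=7, l2_idx=2, offset=10

Answer: L1[7]=1 -> L2[1][2]=96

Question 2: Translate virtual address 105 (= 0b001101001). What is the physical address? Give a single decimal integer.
vaddr = 105 = 0b001101001
Split: l1_idx=1, l2_idx=2, offset=9
L1[1] = 3
L2[3][2] = 29
paddr = 29 * 16 + 9 = 473

Answer: 473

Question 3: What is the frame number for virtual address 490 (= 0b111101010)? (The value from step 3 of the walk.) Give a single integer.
vaddr = 490: l1_idx=7, l2_idx=2
L1[7] = 1; L2[1][2] = 96

Answer: 96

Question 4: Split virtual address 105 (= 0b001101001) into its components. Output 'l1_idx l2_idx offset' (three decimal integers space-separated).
Answer: 1 2 9

Derivation:
vaddr = 105 = 0b001101001
  top 3 bits -> l1_idx = 1
  next 2 bits -> l2_idx = 2
  bottom 4 bits -> offset = 9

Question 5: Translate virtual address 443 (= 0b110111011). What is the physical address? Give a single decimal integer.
Answer: 1499

Derivation:
vaddr = 443 = 0b110111011
Split: l1_idx=6, l2_idx=3, offset=11
L1[6] = 0
L2[0][3] = 93
paddr = 93 * 16 + 11 = 1499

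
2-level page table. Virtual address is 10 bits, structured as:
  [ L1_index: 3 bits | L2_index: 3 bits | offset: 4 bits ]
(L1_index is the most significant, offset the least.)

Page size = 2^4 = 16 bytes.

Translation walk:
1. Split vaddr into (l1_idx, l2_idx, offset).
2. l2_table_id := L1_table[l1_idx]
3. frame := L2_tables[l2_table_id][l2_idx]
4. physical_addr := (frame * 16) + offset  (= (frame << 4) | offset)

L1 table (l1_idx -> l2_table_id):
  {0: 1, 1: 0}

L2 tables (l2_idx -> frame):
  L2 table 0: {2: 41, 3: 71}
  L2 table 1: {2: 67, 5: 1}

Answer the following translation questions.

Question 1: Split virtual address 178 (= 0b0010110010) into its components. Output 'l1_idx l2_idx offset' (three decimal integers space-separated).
vaddr = 178 = 0b0010110010
  top 3 bits -> l1_idx = 1
  next 3 bits -> l2_idx = 3
  bottom 4 bits -> offset = 2

Answer: 1 3 2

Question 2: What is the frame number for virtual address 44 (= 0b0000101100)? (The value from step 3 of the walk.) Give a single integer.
Answer: 67

Derivation:
vaddr = 44: l1_idx=0, l2_idx=2
L1[0] = 1; L2[1][2] = 67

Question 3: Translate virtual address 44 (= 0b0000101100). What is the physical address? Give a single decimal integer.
vaddr = 44 = 0b0000101100
Split: l1_idx=0, l2_idx=2, offset=12
L1[0] = 1
L2[1][2] = 67
paddr = 67 * 16 + 12 = 1084

Answer: 1084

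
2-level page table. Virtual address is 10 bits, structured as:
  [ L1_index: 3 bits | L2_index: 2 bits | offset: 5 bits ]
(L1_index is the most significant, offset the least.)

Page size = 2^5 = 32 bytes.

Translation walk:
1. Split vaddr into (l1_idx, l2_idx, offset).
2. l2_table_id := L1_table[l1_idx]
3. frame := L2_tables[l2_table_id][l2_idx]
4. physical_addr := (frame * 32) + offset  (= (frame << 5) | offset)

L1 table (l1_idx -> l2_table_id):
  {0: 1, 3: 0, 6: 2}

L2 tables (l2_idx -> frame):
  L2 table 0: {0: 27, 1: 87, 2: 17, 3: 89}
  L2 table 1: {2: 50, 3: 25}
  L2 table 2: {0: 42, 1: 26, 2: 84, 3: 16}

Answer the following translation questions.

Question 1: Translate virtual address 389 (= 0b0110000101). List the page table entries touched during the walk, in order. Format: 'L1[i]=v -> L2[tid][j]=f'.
Answer: L1[3]=0 -> L2[0][0]=27

Derivation:
vaddr = 389 = 0b0110000101
Split: l1_idx=3, l2_idx=0, offset=5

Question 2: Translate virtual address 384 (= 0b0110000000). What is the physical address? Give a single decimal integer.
Answer: 864

Derivation:
vaddr = 384 = 0b0110000000
Split: l1_idx=3, l2_idx=0, offset=0
L1[3] = 0
L2[0][0] = 27
paddr = 27 * 32 + 0 = 864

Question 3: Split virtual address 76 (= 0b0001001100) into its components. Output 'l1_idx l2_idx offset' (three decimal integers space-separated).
vaddr = 76 = 0b0001001100
  top 3 bits -> l1_idx = 0
  next 2 bits -> l2_idx = 2
  bottom 5 bits -> offset = 12

Answer: 0 2 12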